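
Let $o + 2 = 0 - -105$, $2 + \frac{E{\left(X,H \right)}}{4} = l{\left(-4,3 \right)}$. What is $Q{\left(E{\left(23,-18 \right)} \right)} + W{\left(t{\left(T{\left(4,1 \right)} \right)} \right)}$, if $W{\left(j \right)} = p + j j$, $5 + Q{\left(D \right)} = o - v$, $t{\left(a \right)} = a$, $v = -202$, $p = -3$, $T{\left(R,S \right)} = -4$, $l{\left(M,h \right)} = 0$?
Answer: $313$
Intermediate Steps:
$E{\left(X,H \right)} = -8$ ($E{\left(X,H \right)} = -8 + 4 \cdot 0 = -8 + 0 = -8$)
$o = 103$ ($o = -2 + \left(0 - -105\right) = -2 + \left(0 + 105\right) = -2 + 105 = 103$)
$Q{\left(D \right)} = 300$ ($Q{\left(D \right)} = -5 + \left(103 - -202\right) = -5 + \left(103 + 202\right) = -5 + 305 = 300$)
$W{\left(j \right)} = -3 + j^{2}$ ($W{\left(j \right)} = -3 + j j = -3 + j^{2}$)
$Q{\left(E{\left(23,-18 \right)} \right)} + W{\left(t{\left(T{\left(4,1 \right)} \right)} \right)} = 300 - \left(3 - \left(-4\right)^{2}\right) = 300 + \left(-3 + 16\right) = 300 + 13 = 313$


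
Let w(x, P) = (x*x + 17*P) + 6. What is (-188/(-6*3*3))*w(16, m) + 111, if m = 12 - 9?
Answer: 32419/27 ≈ 1200.7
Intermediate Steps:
m = 3
w(x, P) = 6 + x**2 + 17*P (w(x, P) = (x**2 + 17*P) + 6 = 6 + x**2 + 17*P)
(-188/(-6*3*3))*w(16, m) + 111 = (-188/(-6*3*3))*(6 + 16**2 + 17*3) + 111 = (-188/((-18*3)))*(6 + 256 + 51) + 111 = -188/(-54)*313 + 111 = -188*(-1/54)*313 + 111 = (94/27)*313 + 111 = 29422/27 + 111 = 32419/27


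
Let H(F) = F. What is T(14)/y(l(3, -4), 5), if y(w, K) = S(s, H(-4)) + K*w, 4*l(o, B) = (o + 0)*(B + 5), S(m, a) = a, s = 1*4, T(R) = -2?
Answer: 8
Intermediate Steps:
s = 4
l(o, B) = o*(5 + B)/4 (l(o, B) = ((o + 0)*(B + 5))/4 = (o*(5 + B))/4 = o*(5 + B)/4)
y(w, K) = -4 + K*w
T(14)/y(l(3, -4), 5) = -2/(-4 + 5*((¼)*3*(5 - 4))) = -2/(-4 + 5*((¼)*3*1)) = -2/(-4 + 5*(¾)) = -2/(-4 + 15/4) = -2/(-¼) = -2*(-4) = 8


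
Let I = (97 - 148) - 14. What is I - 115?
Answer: -180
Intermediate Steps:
I = -65 (I = -51 - 14 = -65)
I - 115 = -65 - 115 = -180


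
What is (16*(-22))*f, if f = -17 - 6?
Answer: 8096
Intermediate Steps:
f = -23
(16*(-22))*f = (16*(-22))*(-23) = -352*(-23) = 8096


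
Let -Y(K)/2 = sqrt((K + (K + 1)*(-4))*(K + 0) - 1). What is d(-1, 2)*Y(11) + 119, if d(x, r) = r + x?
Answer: 119 - 4*I*sqrt(102) ≈ 119.0 - 40.398*I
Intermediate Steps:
Y(K) = -2*sqrt(-1 + K*(-4 - 3*K)) (Y(K) = -2*sqrt((K + (K + 1)*(-4))*(K + 0) - 1) = -2*sqrt((K + (1 + K)*(-4))*K - 1) = -2*sqrt((K + (-4 - 4*K))*K - 1) = -2*sqrt((-4 - 3*K)*K - 1) = -2*sqrt(K*(-4 - 3*K) - 1) = -2*sqrt(-1 + K*(-4 - 3*K)))
d(-1, 2)*Y(11) + 119 = (2 - 1)*(-2*sqrt(-1 - 4*11 - 3*11**2)) + 119 = 1*(-2*sqrt(-1 - 44 - 3*121)) + 119 = 1*(-2*sqrt(-1 - 44 - 363)) + 119 = 1*(-4*I*sqrt(102)) + 119 = -4*I*sqrt(102) + 119 = 119 - 4*I*sqrt(102)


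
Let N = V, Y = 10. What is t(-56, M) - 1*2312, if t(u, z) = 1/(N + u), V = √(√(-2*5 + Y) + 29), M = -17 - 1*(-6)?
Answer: -7183440/3107 - √29/3107 ≈ -2312.0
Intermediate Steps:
M = -11 (M = -17 + 6 = -11)
V = √29 (V = √(√(-2*5 + 10) + 29) = √(√(-10 + 10) + 29) = √(√0 + 29) = √(0 + 29) = √29 ≈ 5.3852)
N = √29 ≈ 5.3852
t(u, z) = 1/(u + √29) (t(u, z) = 1/(√29 + u) = 1/(u + √29))
t(-56, M) - 1*2312 = 1/(-56 + √29) - 1*2312 = 1/(-56 + √29) - 2312 = -2312 + 1/(-56 + √29)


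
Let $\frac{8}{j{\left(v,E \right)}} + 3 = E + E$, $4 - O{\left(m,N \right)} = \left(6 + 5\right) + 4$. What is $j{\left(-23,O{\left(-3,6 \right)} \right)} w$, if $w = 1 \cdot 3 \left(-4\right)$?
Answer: $\frac{96}{25} \approx 3.84$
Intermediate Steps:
$O{\left(m,N \right)} = -11$ ($O{\left(m,N \right)} = 4 - \left(\left(6 + 5\right) + 4\right) = 4 - \left(11 + 4\right) = 4 - 15 = -11$)
$j{\left(v,E \right)} = \frac{8}{-3 + 2 E}$ ($j{\left(v,E \right)} = \frac{8}{-3 + \left(E + E\right)} = \frac{8}{-3 + 2 E}$)
$w = -12$ ($w = 3 \left(-4\right) = -12$)
$j{\left(-23,O{\left(-3,6 \right)} \right)} w = \frac{8}{-3 + 2 \left(-11\right)} \left(-12\right) = \frac{8}{-3 - 22} \left(-12\right) = \frac{8}{-25} \left(-12\right) = 8 \left(- \frac{1}{25}\right) \left(-12\right) = \left(- \frac{8}{25}\right) \left(-12\right) = \frac{96}{25}$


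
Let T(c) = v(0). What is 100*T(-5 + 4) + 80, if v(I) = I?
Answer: 80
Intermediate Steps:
T(c) = 0
100*T(-5 + 4) + 80 = 100*0 + 80 = 0 + 80 = 80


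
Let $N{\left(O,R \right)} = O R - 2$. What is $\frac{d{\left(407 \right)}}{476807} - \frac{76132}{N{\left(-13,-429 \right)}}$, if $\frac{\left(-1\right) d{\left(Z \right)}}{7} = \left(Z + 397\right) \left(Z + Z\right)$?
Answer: $- \frac{61840415924}{2658199025} \approx -23.264$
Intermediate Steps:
$N{\left(O,R \right)} = -2 + O R$
$d{\left(Z \right)} = - 14 Z \left(397 + Z\right)$ ($d{\left(Z \right)} = - 7 \left(Z + 397\right) \left(Z + Z\right) = - 7 \left(397 + Z\right) 2 Z = - 7 \cdot 2 Z \left(397 + Z\right) = - 14 Z \left(397 + Z\right)$)
$\frac{d{\left(407 \right)}}{476807} - \frac{76132}{N{\left(-13,-429 \right)}} = \frac{\left(-14\right) 407 \left(397 + 407\right)}{476807} - \frac{76132}{-2 - -5577} = \left(-14\right) 407 \cdot 804 \cdot \frac{1}{476807} - \frac{76132}{-2 + 5577} = \left(-4581192\right) \frac{1}{476807} - \frac{76132}{5575} = - \frac{4581192}{476807} - \frac{76132}{5575} = - \frac{61840415924}{2658199025}$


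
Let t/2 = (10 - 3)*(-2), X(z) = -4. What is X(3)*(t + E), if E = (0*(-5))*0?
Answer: 112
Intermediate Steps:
E = 0 (E = 0*0 = 0)
t = -28 (t = 2*((10 - 3)*(-2)) = 2*(7*(-2)) = 2*(-14) = -28)
X(3)*(t + E) = -4*(-28 + 0) = -4*(-28) = 112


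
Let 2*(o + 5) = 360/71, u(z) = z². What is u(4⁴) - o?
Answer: 4653231/71 ≈ 65539.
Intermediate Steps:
o = -175/71 (o = -5 + (360/71)/2 = -5 + (360*(1/71))/2 = -5 + (½)*(360/71) = -5 + 180/71 = -175/71 ≈ -2.4648)
u(4⁴) - o = (4⁴)² - 1*(-175/71) = 256² + 175/71 = 65536 + 175/71 = 4653231/71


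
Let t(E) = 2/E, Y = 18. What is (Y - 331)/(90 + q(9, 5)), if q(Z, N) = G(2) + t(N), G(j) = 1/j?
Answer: -3130/909 ≈ -3.4433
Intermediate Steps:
q(Z, N) = ½ + 2/N (q(Z, N) = 1/2 + 2/N = ½ + 2/N)
(Y - 331)/(90 + q(9, 5)) = (18 - 331)/(90 + (½)*(4 + 5)/5) = -313/(90 + (½)*(⅕)*9) = -313/(90 + 9/10) = -313/909/10 = -313*10/909 = -3130/909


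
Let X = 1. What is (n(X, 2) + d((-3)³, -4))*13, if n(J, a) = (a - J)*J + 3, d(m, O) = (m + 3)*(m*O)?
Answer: -33644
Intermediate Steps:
d(m, O) = O*m*(3 + m) (d(m, O) = (3 + m)*(O*m) = O*m*(3 + m))
n(J, a) = 3 + J*(a - J) (n(J, a) = J*(a - J) + 3 = 3 + J*(a - J))
(n(X, 2) + d((-3)³, -4))*13 = ((3 - 1*1² + 1*2) - 4*(-3)³*(3 + (-3)³))*13 = ((3 - 1*1 + 2) - 4*(-27)*(3 - 27))*13 = ((3 - 1 + 2) - 4*(-27)*(-24))*13 = (4 - 2592)*13 = -2588*13 = -33644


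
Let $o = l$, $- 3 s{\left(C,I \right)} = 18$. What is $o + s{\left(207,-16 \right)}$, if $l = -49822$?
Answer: $-49828$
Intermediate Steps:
$s{\left(C,I \right)} = -6$ ($s{\left(C,I \right)} = \left(- \frac{1}{3}\right) 18 = -6$)
$o = -49822$
$o + s{\left(207,-16 \right)} = -49822 - 6 = -49828$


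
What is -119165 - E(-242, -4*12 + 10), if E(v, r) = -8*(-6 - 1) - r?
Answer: -119259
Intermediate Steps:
E(v, r) = 56 - r (E(v, r) = -8*(-7) - r = 56 - r)
-119165 - E(-242, -4*12 + 10) = -119165 - (56 - (-4*12 + 10)) = -119165 - (56 - (-48 + 10)) = -119165 - (56 - 1*(-38)) = -119165 - (56 + 38) = -119165 - 1*94 = -119165 - 94 = -119259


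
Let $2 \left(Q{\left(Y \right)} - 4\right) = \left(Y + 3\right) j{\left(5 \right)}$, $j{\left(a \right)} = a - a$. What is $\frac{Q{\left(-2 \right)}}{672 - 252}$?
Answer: $\frac{1}{105} \approx 0.0095238$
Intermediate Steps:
$j{\left(a \right)} = 0$
$Q{\left(Y \right)} = 4$ ($Q{\left(Y \right)} = 4 + \frac{\left(Y + 3\right) 0}{2} = 4 + \frac{\left(3 + Y\right) 0}{2} = 4 + \frac{1}{2} \cdot 0 = 4 + 0 = 4$)
$\frac{Q{\left(-2 \right)}}{672 - 252} = \frac{1}{672 - 252} \cdot 4 = \frac{1}{420} \cdot 4 = \frac{1}{105}$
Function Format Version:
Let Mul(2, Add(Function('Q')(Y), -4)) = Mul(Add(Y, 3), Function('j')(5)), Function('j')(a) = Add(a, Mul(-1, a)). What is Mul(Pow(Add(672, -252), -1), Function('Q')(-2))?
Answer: Rational(1, 105) ≈ 0.0095238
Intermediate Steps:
Function('j')(a) = 0
Function('Q')(Y) = 4 (Function('Q')(Y) = Add(4, Mul(Rational(1, 2), Mul(Add(Y, 3), 0))) = Add(4, Mul(Rational(1, 2), Mul(Add(3, Y), 0))) = Add(4, Mul(Rational(1, 2), 0)) = Add(4, 0) = 4)
Mul(Pow(Add(672, -252), -1), Function('Q')(-2)) = Mul(Pow(Add(672, -252), -1), 4) = Mul(Pow(420, -1), 4) = Mul(Rational(1, 420), 4) = Rational(1, 105)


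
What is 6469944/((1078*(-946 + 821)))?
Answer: -3234972/67375 ≈ -48.014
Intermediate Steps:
6469944/((1078*(-946 + 821))) = 6469944/((1078*(-125))) = 6469944/(-134750) = 6469944*(-1/134750) = -3234972/67375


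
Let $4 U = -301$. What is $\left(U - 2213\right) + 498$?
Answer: $- \frac{7161}{4} \approx -1790.3$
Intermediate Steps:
$U = - \frac{301}{4}$ ($U = \frac{1}{4} \left(-301\right) = - \frac{301}{4} \approx -75.25$)
$\left(U - 2213\right) + 498 = \left(- \frac{301}{4} - 2213\right) + 498 = - \frac{9153}{4} + 498 = - \frac{7161}{4}$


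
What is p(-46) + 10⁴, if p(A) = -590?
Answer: 9410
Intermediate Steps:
p(-46) + 10⁴ = -590 + 10⁴ = -590 + 10000 = 9410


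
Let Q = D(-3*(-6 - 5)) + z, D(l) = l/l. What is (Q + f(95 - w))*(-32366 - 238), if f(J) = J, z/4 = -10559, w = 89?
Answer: 1376834316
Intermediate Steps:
z = -42236 (z = 4*(-10559) = -42236)
D(l) = 1
Q = -42235 (Q = 1 - 42236 = -42235)
(Q + f(95 - w))*(-32366 - 238) = (-42235 + (95 - 1*89))*(-32366 - 238) = (-42235 + (95 - 89))*(-32604) = (-42235 + 6)*(-32604) = -42229*(-32604) = 1376834316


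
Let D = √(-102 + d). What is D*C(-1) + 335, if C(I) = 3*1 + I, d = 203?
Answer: 335 + 2*√101 ≈ 355.10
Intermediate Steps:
C(I) = 3 + I
D = √101 (D = √(-102 + 203) = √101 ≈ 10.050)
D*C(-1) + 335 = √101*(3 - 1) + 335 = √101*2 + 335 = 2*√101 + 335 = 335 + 2*√101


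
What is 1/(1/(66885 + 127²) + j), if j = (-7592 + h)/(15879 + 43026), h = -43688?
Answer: -977987934/851379803 ≈ -1.1487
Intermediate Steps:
j = -10256/11781 (j = (-7592 - 43688)/(15879 + 43026) = -51280/58905 = -51280*1/58905 = -10256/11781 ≈ -0.87055)
1/(1/(66885 + 127²) + j) = 1/(1/(66885 + 127²) - 10256/11781) = 1/(1/(66885 + 16129) - 10256/11781) = 1/(1/83014 - 10256/11781) = 1/(-851379803/977987934) = -977987934/851379803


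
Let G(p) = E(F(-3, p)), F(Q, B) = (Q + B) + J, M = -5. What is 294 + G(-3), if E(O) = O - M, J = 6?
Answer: 299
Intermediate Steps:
F(Q, B) = 6 + B + Q (F(Q, B) = (Q + B) + 6 = (B + Q) + 6 = 6 + B + Q)
E(O) = 5 + O (E(O) = O - 1*(-5) = O + 5 = 5 + O)
G(p) = 8 + p (G(p) = 5 + (6 + p - 3) = 5 + (3 + p) = 8 + p)
294 + G(-3) = 294 + (8 - 3) = 294 + 5 = 299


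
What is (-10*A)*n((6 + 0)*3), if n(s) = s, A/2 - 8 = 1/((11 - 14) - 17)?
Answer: -2862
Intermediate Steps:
A = 159/10 (A = 16 + 2/((11 - 14) - 17) = 16 + 2/(-3 - 17) = 16 + 2/(-20) = 16 + 2*(-1/20) = 16 - ⅒ = 159/10 ≈ 15.900)
(-10*A)*n((6 + 0)*3) = (-10*159/10)*((6 + 0)*3) = -954*3 = -159*18 = -2862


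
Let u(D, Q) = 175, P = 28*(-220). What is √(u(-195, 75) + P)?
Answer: 3*I*√665 ≈ 77.363*I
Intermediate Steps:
P = -6160
√(u(-195, 75) + P) = √(175 - 6160) = √(-5985) = 3*I*√665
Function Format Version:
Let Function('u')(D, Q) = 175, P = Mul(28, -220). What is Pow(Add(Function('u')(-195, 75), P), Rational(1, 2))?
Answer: Mul(3, I, Pow(665, Rational(1, 2))) ≈ Mul(77.363, I)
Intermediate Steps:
P = -6160
Pow(Add(Function('u')(-195, 75), P), Rational(1, 2)) = Pow(Add(175, -6160), Rational(1, 2)) = Pow(-5985, Rational(1, 2)) = Mul(3, I, Pow(665, Rational(1, 2)))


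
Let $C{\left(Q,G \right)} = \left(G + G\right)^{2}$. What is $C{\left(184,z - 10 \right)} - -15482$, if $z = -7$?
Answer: $16638$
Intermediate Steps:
$C{\left(Q,G \right)} = 4 G^{2}$ ($C{\left(Q,G \right)} = \left(2 G\right)^{2} = 4 G^{2}$)
$C{\left(184,z - 10 \right)} - -15482 = 4 \left(-7 - 10\right)^{2} - -15482 = 4 \left(-7 - 10\right)^{2} + 15482 = 4 \left(-17\right)^{2} + 15482 = 4 \cdot 289 + 15482 = 1156 + 15482 = 16638$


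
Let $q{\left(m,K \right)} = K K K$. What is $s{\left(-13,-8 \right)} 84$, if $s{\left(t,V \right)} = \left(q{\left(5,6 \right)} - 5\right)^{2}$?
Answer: $3739764$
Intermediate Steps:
$q{\left(m,K \right)} = K^{3}$ ($q{\left(m,K \right)} = K^{2} K = K^{3}$)
$s{\left(t,V \right)} = 44521$ ($s{\left(t,V \right)} = \left(6^{3} - 5\right)^{2} = \left(216 - 5\right)^{2} = 211^{2} = 44521$)
$s{\left(-13,-8 \right)} 84 = 44521 \cdot 84 = 3739764$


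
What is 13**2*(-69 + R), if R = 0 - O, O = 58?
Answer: -21463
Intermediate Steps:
R = -58 (R = 0 - 1*58 = 0 - 58 = -58)
13**2*(-69 + R) = 13**2*(-69 - 58) = 169*(-127) = -21463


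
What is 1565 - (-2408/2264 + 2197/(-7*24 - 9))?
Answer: 79067443/50091 ≈ 1578.5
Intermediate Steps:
1565 - (-2408/2264 + 2197/(-7*24 - 9)) = 1565 - (-2408*1/2264 + 2197/(-168 - 9)) = 1565 - (-301/283 + 2197/(-177)) = 1565 - (-301/283 + 2197*(-1/177)) = 1565 - (-301/283 - 2197/177) = 1565 - 1*(-675028/50091) = 1565 + 675028/50091 = 79067443/50091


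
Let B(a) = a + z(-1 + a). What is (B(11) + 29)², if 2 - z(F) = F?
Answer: 1024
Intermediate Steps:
z(F) = 2 - F
B(a) = 3 (B(a) = a + (2 - (-1 + a)) = a + (2 + (1 - a)) = a + (3 - a) = 3)
(B(11) + 29)² = (3 + 29)² = 32² = 1024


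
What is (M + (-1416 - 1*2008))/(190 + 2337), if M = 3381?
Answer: -43/2527 ≈ -0.017016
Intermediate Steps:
(M + (-1416 - 1*2008))/(190 + 2337) = (3381 + (-1416 - 1*2008))/(190 + 2337) = (3381 + (-1416 - 2008))/2527 = (3381 - 3424)*(1/2527) = -43*1/2527 = -43/2527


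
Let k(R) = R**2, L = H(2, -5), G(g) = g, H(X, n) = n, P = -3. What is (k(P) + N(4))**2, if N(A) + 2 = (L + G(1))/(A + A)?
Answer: 169/4 ≈ 42.250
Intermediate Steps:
L = -5
N(A) = -2 - 2/A (N(A) = -2 + (-5 + 1)/(A + A) = -2 - 4*1/(2*A) = -2 - 2/A)
(k(P) + N(4))**2 = ((-3)**2 + (-2 - 2/4))**2 = (9 + (-2 - 2*1/4))**2 = (9 + (-2 - 1/2))**2 = (9 - 5/2)**2 = (13/2)**2 = 169/4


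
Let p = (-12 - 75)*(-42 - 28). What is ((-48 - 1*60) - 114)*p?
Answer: -1351980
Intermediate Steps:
p = 6090 (p = -87*(-70) = 6090)
((-48 - 1*60) - 114)*p = ((-48 - 1*60) - 114)*6090 = ((-48 - 60) - 114)*6090 = (-108 - 114)*6090 = -222*6090 = -1351980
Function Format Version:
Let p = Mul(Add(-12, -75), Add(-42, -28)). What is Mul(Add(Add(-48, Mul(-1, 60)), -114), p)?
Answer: -1351980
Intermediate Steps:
p = 6090 (p = Mul(-87, -70) = 6090)
Mul(Add(Add(-48, Mul(-1, 60)), -114), p) = Mul(Add(Add(-48, Mul(-1, 60)), -114), 6090) = Mul(Add(Add(-48, -60), -114), 6090) = Mul(Add(-108, -114), 6090) = Mul(-222, 6090) = -1351980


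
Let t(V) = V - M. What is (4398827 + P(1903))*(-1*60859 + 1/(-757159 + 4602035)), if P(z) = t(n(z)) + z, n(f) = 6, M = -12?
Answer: -257438596453986321/961219 ≈ -2.6783e+11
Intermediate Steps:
t(V) = 12 + V (t(V) = V - 1*(-12) = V + 12 = 12 + V)
P(z) = 18 + z (P(z) = (12 + 6) + z = 18 + z)
(4398827 + P(1903))*(-1*60859 + 1/(-757159 + 4602035)) = (4398827 + (18 + 1903))*(-1*60859 + 1/(-757159 + 4602035)) = (4398827 + 1921)*(-60859 + 1/3844876) = 4400748*(-60859 + 1/3844876) = 4400748*(-233995308483/3844876) = -257438596453986321/961219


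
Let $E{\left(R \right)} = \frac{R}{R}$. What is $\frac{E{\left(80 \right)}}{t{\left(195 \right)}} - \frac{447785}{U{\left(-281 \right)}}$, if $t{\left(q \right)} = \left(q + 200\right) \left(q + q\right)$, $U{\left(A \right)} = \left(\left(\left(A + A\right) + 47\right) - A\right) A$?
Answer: $- \frac{442187266}{64932075} \approx -6.81$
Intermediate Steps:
$E{\left(R \right)} = 1$
$U{\left(A \right)} = A \left(47 + A\right)$ ($U{\left(A \right)} = \left(\left(2 A + 47\right) - A\right) A = \left(\left(47 + 2 A\right) - A\right) A = \left(47 + A\right) A = A \left(47 + A\right)$)
$t{\left(q \right)} = 2 q \left(200 + q\right)$ ($t{\left(q \right)} = \left(200 + q\right) 2 q = 2 q \left(200 + q\right)$)
$\frac{E{\left(80 \right)}}{t{\left(195 \right)}} - \frac{447785}{U{\left(-281 \right)}} = 1 \frac{1}{2 \cdot 195 \left(200 + 195\right)} - \frac{447785}{\left(-281\right) \left(47 - 281\right)} = 1 \frac{1}{2 \cdot 195 \cdot 395} - \frac{447785}{\left(-281\right) \left(-234\right)} = 1 \cdot \frac{1}{154050} - \frac{447785}{65754} = 1 \cdot \frac{1}{154050} - \frac{34445}{5058} = \frac{1}{154050} - \frac{34445}{5058} = - \frac{442187266}{64932075}$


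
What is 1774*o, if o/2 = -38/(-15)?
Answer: 134824/15 ≈ 8988.3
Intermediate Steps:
o = 76/15 (o = 2*(-38/(-15)) = 2*(-38*(-1/15)) = 2*(38/15) = 76/15 ≈ 5.0667)
1774*o = 1774*(76/15) = 134824/15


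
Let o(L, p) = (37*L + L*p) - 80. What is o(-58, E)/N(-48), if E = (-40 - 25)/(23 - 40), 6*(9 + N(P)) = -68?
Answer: 124836/1037 ≈ 120.38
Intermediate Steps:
N(P) = -61/3 (N(P) = -9 + (⅙)*(-68) = -9 - 34/3 = -61/3)
E = 65/17 (E = -65/(-17) = -65*(-1/17) = 65/17 ≈ 3.8235)
o(L, p) = -80 + 37*L + L*p
o(-58, E)/N(-48) = (-80 + 37*(-58) - 58*65/17)/(-61/3) = (-80 - 2146 - 3770/17)*(-3/61) = -41612/17*(-3/61) = 124836/1037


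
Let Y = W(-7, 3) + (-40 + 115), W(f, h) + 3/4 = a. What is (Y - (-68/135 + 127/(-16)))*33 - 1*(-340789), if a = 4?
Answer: 247427863/720 ≈ 3.4365e+5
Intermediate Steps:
W(f, h) = 13/4 (W(f, h) = -¾ + 4 = 13/4)
Y = 313/4 (Y = 13/4 + (-40 + 115) = 13/4 + 75 = 313/4 ≈ 78.250)
(Y - (-68/135 + 127/(-16)))*33 - 1*(-340789) = (313/4 - (-68/135 + 127/(-16)))*33 - 1*(-340789) = (313/4 - (-68*1/135 + 127*(-1/16)))*33 + 340789 = (313/4 - (-68/135 - 127/16))*33 + 340789 = (313/4 - 1*(-18233/2160))*33 + 340789 = (313/4 + 18233/2160)*33 + 340789 = (187253/2160)*33 + 340789 = 2059783/720 + 340789 = 247427863/720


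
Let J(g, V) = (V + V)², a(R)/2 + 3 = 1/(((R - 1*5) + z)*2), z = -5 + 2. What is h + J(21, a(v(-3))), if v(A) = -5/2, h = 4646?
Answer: 2114422/441 ≈ 4794.6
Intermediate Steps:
z = -3
v(A) = -5/2 (v(A) = -5*½ = -5/2)
a(R) = -6 + 2/(-16 + 2*R) (a(R) = -6 + 2/((((R - 1*5) - 3)*2)) = -6 + 2/((((R - 5) - 3)*2)) = -6 + 2/((((-5 + R) - 3)*2)) = -6 + 2/(((-8 + R)*2)) = -6 + 2/(-16 + 2*R))
J(g, V) = 4*V² (J(g, V) = (2*V)² = 4*V²)
h + J(21, a(v(-3))) = 4646 + 4*((49 - 6*(-5/2))/(-8 - 5/2))² = 4646 + 4*((49 + 15)/(-21/2))² = 4646 + 4*(-2/21*64)² = 4646 + 4*(-128/21)² = 4646 + 4*(16384/441) = 4646 + 65536/441 = 2114422/441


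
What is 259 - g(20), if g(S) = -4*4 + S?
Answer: 255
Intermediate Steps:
g(S) = -16 + S
259 - g(20) = 259 - (-16 + 20) = 259 - 1*4 = 259 - 4 = 255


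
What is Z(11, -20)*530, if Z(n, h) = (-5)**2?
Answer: 13250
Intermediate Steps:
Z(n, h) = 25
Z(11, -20)*530 = 25*530 = 13250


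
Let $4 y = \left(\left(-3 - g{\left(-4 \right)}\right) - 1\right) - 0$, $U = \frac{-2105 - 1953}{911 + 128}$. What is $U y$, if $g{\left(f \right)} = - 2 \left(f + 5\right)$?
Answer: $\frac{2029}{1039} \approx 1.9528$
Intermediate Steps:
$g{\left(f \right)} = -10 - 2 f$ ($g{\left(f \right)} = - 2 \left(5 + f\right) = -10 - 2 f$)
$U = - \frac{4058}{1039} \approx -3.9057$
$y = - \frac{1}{2}$ ($y = \frac{\left(\left(-3 - \left(-10 - -8\right)\right) - 1\right) - 0}{4} = \frac{\left(\left(-3 - \left(-10 + 8\right)\right) - 1\right) + 0}{4} = \frac{\left(\left(-3 - -2\right) - 1\right) + 0}{4} = \frac{\left(\left(-3 + 2\right) - 1\right) + 0}{4} = \frac{\left(-1 - 1\right) + 0}{4} = \frac{-2 + 0}{4} = \frac{1}{4} \left(-2\right) = - \frac{1}{2} \approx -0.5$)
$U y = \left(- \frac{4058}{1039}\right) \left(- \frac{1}{2}\right) = \frac{2029}{1039}$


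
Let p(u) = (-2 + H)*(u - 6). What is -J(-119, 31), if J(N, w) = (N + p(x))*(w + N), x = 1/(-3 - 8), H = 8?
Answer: -13688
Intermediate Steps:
x = -1/11 (x = 1/(-11) = -1/11 ≈ -0.090909)
p(u) = -36 + 6*u (p(u) = (-2 + 8)*(u - 6) = 6*(-6 + u) = -36 + 6*u)
J(N, w) = (-402/11 + N)*(N + w) (J(N, w) = (N + (-36 + 6*(-1/11)))*(w + N) = (N + (-36 - 6/11))*(N + w) = (N - 402/11)*(N + w) = (-402/11 + N)*(N + w))
-J(-119, 31) = -((-119)**2 - 402/11*(-119) - 402/11*31 - 119*31) = -(14161 + 47838/11 - 12462/11 - 3689) = -1*13688 = -13688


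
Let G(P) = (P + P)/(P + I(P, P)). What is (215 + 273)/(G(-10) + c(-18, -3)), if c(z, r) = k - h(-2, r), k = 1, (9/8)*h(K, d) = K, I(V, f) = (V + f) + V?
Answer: 8784/59 ≈ 148.88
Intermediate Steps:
I(V, f) = f + 2*V
h(K, d) = 8*K/9
G(P) = ½ (G(P) = (P + P)/(P + (P + 2*P)) = (2*P)/(P + 3*P) = (2*P)/((4*P)) = (2*P)*(1/(4*P)) = ½)
c(z, r) = 25/9 (c(z, r) = 1 - 8*(-2)/9 = 1 - 1*(-16/9) = 1 + 16/9 = 25/9)
(215 + 273)/(G(-10) + c(-18, -3)) = (215 + 273)/(½ + 25/9) = 488/(59/18) = 488*(18/59) = 8784/59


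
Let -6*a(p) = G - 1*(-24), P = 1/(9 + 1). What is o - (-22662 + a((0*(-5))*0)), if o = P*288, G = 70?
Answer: 340597/15 ≈ 22706.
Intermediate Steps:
P = 1/10 ≈ 0.10000
o = 144/5 (o = (1/10)*288 = 144/5 ≈ 28.800)
a(p) = -47/3 (a(p) = -(70 - 1*(-24))/6 = -(70 + 24)/6 = -1/6*94 = -47/3)
o - (-22662 + a((0*(-5))*0)) = 144/5 - (-22662 - 47/3) = 144/5 - 1*(-68033/3) = 144/5 + 68033/3 = 340597/15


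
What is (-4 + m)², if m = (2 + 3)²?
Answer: 441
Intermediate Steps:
m = 25 (m = 5² = 25)
(-4 + m)² = (-4 + 25)² = 21² = 441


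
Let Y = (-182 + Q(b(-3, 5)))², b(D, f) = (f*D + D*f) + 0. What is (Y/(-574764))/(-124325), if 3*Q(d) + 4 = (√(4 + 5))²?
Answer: 292681/643117808700 ≈ 4.5510e-7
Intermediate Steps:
b(D, f) = 2*D*f (b(D, f) = (D*f + D*f) + 0 = 2*D*f + 0 = 2*D*f)
Q(d) = 5/3 (Q(d) = -4/3 + (√(4 + 5))²/3 = -4/3 + (√9)²/3 = -4/3 + (⅓)*3² = -4/3 + (⅓)*9 = -4/3 + 3 = 5/3)
Y = 292681/9 (Y = (-182 + 5/3)² = (-541/3)² = 292681/9 ≈ 32520.)
(Y/(-574764))/(-124325) = ((292681/9)/(-574764))/(-124325) = ((292681/9)*(-1/574764))*(-1/124325) = -292681/5172876*(-1/124325) = 292681/643117808700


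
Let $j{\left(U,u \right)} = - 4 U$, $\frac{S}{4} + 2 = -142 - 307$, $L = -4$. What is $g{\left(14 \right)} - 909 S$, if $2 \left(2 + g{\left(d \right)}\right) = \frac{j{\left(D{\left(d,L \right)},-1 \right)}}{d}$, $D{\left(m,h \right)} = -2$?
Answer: $\frac{11478840}{7} \approx 1.6398 \cdot 10^{6}$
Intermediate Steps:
$S = -1804$ ($S = -8 + 4 \left(-142 - 307\right) = -8 + 4 \left(-449\right) = -8 - 1796 = -1804$)
$g{\left(d \right)} = -2 + \frac{4}{d}$ ($g{\left(d \right)} = -2 + \frac{\left(-4\right) \left(-2\right) \frac{1}{d}}{2} = -2 + \frac{8 \frac{1}{d}}{2} = -2 + \frac{4}{d}$)
$g{\left(14 \right)} - 909 S = \left(-2 + \frac{4}{14}\right) - -1639836 = \left(-2 + 4 \cdot \frac{1}{14}\right) + 1639836 = \left(-2 + \frac{2}{7}\right) + 1639836 = - \frac{12}{7} + 1639836 = \frac{11478840}{7}$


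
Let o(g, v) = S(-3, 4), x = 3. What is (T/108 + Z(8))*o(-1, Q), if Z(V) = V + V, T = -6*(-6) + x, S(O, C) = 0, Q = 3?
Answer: 0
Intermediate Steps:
o(g, v) = 0
T = 39 (T = -6*(-6) + 3 = 36 + 3 = 39)
Z(V) = 2*V
(T/108 + Z(8))*o(-1, Q) = (39/108 + 2*8)*0 = (39*(1/108) + 16)*0 = (13/36 + 16)*0 = (589/36)*0 = 0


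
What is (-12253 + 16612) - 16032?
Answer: -11673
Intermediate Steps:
(-12253 + 16612) - 16032 = 4359 - 16032 = -11673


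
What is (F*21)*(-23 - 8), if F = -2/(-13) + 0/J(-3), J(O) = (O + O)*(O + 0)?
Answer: -1302/13 ≈ -100.15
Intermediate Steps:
J(O) = 2*O² (J(O) = (2*O)*O = 2*O²)
F = 2/13 (F = -2/(-13) + 0/((2*(-3)²)) = -2*(-1/13) + 0/((2*9)) = 2/13 + 0/18 = 2/13 + 0*(1/18) = 2/13 + 0 = 2/13 ≈ 0.15385)
(F*21)*(-23 - 8) = ((2/13)*21)*(-23 - 8) = (42/13)*(-31) = -1302/13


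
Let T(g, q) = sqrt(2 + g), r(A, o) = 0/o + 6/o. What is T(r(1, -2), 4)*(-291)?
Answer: -291*I ≈ -291.0*I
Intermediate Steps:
r(A, o) = 6/o (r(A, o) = 0 + 6/o = 6/o)
T(r(1, -2), 4)*(-291) = sqrt(2 + 6/(-2))*(-291) = sqrt(2 + 6*(-1/2))*(-291) = sqrt(2 - 3)*(-291) = sqrt(-1)*(-291) = I*(-291) = -291*I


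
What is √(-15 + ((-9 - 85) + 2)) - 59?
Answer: -59 + I*√107 ≈ -59.0 + 10.344*I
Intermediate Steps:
√(-15 + ((-9 - 85) + 2)) - 59 = √(-15 + (-94 + 2)) - 59 = √(-15 - 92) - 59 = √(-107) - 59 = I*√107 - 59 = -59 + I*√107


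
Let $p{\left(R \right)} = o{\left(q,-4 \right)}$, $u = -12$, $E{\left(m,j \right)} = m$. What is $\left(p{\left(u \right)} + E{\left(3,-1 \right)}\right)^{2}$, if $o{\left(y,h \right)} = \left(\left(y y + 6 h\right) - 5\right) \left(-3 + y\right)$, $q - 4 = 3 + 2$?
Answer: $99225$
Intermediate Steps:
$q = 9$ ($q = 4 + \left(3 + 2\right) = 4 + 5 = 9$)
$o{\left(y,h \right)} = \left(-3 + y\right) \left(-5 + y^{2} + 6 h\right)$ ($o{\left(y,h \right)} = \left(\left(y^{2} + 6 h\right) - 5\right) \left(-3 + y\right) = \left(-5 + y^{2} + 6 h\right) \left(-3 + y\right) = \left(-3 + y\right) \left(-5 + y^{2} + 6 h\right)$)
$p{\left(R \right)} = 312$ ($p{\left(R \right)} = 15 + 9^{3} - -72 - 45 - 3 \cdot 9^{2} + 6 \left(-4\right) 9 = 15 + 729 + 72 - 45 - 243 - 216 = 312$)
$\left(p{\left(u \right)} + E{\left(3,-1 \right)}\right)^{2} = \left(312 + 3\right)^{2} = 315^{2} = 99225$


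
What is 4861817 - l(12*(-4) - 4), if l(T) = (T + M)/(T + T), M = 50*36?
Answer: 126407679/26 ≈ 4.8618e+6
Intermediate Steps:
M = 1800
l(T) = (1800 + T)/(2*T) (l(T) = (T + 1800)/(T + T) = (1800 + T)/((2*T)) = (1800 + T)*(1/(2*T)) = (1800 + T)/(2*T))
4861817 - l(12*(-4) - 4) = 4861817 - (1800 + (12*(-4) - 4))/(2*(12*(-4) - 4)) = 4861817 - (1800 + (-48 - 4))/(2*(-48 - 4)) = 4861817 - (1800 - 52)/(2*(-52)) = 4861817 - (-1)*1748/(2*52) = 4861817 - 1*(-437/26) = 4861817 + 437/26 = 126407679/26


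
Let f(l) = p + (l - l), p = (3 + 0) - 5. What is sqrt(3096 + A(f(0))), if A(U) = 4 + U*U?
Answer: 4*sqrt(194) ≈ 55.714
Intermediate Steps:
p = -2 (p = 3 - 5 = -2)
f(l) = -2 (f(l) = -2 + (l - l) = -2 + 0 = -2)
A(U) = 4 + U**2
sqrt(3096 + A(f(0))) = sqrt(3096 + (4 + (-2)**2)) = sqrt(3096 + (4 + 4)) = sqrt(3096 + 8) = sqrt(3104) = 4*sqrt(194)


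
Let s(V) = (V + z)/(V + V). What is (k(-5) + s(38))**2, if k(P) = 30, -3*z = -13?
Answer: 48539089/51984 ≈ 933.73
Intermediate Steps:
z = 13/3 (z = -1/3*(-13) = 13/3 ≈ 4.3333)
s(V) = (13/3 + V)/(2*V) (s(V) = (V + 13/3)/(V + V) = (13/3 + V)/((2*V)) = (13/3 + V)*(1/(2*V)) = (13/3 + V)/(2*V))
(k(-5) + s(38))**2 = (30 + (1/6)*(13 + 3*38)/38)**2 = (30 + (1/6)*(1/38)*(13 + 114))**2 = (30 + (1/6)*(1/38)*127)**2 = (30 + 127/228)**2 = (6967/228)**2 = 48539089/51984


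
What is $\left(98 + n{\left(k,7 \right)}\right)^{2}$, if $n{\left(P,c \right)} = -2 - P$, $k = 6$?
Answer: $8100$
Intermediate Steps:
$\left(98 + n{\left(k,7 \right)}\right)^{2} = \left(98 - 8\right)^{2} = 90^{2} = 8100$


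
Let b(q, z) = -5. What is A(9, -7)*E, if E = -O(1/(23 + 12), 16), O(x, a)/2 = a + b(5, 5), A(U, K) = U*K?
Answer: 1386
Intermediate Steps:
A(U, K) = K*U
O(x, a) = -10 + 2*a (O(x, a) = 2*(a - 5) = 2*(-5 + a) = -10 + 2*a)
E = -22 (E = -(-10 + 2*16) = -(-10 + 32) = -1*22 = -22)
A(9, -7)*E = -7*9*(-22) = -63*(-22) = 1386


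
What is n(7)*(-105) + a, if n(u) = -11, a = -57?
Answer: 1098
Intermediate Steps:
n(7)*(-105) + a = -11*(-105) - 57 = 1155 - 57 = 1098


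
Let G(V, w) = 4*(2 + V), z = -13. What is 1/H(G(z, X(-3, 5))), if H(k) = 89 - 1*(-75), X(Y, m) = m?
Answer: 1/164 ≈ 0.0060976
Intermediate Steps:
G(V, w) = 8 + 4*V
H(k) = 164 (H(k) = 89 + 75 = 164)
1/H(G(z, X(-3, 5))) = 1/164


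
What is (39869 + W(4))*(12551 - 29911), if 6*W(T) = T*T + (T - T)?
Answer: -2076516400/3 ≈ -6.9217e+8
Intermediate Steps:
W(T) = T**2/6 (W(T) = (T*T + (T - T))/6 = (T**2 + 0)/6 = T**2/6)
(39869 + W(4))*(12551 - 29911) = (39869 + (1/6)*4**2)*(12551 - 29911) = (39869 + (1/6)*16)*(-17360) = (39869 + 8/3)*(-17360) = (119615/3)*(-17360) = -2076516400/3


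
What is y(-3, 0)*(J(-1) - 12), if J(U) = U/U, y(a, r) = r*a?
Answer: 0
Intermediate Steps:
y(a, r) = a*r
J(U) = 1
y(-3, 0)*(J(-1) - 12) = (-3*0)*(1 - 12) = 0*(-11) = 0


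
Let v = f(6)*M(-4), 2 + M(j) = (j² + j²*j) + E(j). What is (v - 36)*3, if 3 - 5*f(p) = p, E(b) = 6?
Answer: -144/5 ≈ -28.800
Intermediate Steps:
f(p) = ⅗ - p/5
M(j) = 4 + j² + j³ (M(j) = -2 + ((j² + j²*j) + 6) = -2 + ((j² + j³) + 6) = -2 + (6 + j² + j³) = 4 + j² + j³)
v = 132/5 (v = (⅗ - ⅕*6)*(4 + (-4)² + (-4)³) = (⅗ - 6/5)*(4 + 16 - 64) = -⅗*(-44) = 132/5 ≈ 26.400)
(v - 36)*3 = (132/5 - 36)*3 = -48/5*3 = -144/5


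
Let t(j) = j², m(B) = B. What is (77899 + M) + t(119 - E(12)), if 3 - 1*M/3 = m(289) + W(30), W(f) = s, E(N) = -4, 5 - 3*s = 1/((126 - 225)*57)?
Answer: 520087094/5643 ≈ 92165.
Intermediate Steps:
s = 28216/16929 (s = 5/3 - 1/(3*(126 - 225)*57) = 5/3 - 1/(3*(-99)*57) = 5/3 - (-1)/(297*57) = 5/3 - ⅓*(-1/5643) = 5/3 + 1/16929 = 28216/16929 ≈ 1.6667)
W(f) = 28216/16929
M = -4869910/5643 (M = 9 - 3*(289 + 28216/16929) = 9 - 3*4920697/16929 = 9 - 4920697/5643 = -4869910/5643 ≈ -863.00)
(77899 + M) + t(119 - E(12)) = (77899 - 4869910/5643) + (119 - 1*(-4))² = 434714147/5643 + (119 + 4)² = 434714147/5643 + 123² = 434714147/5643 + 15129 = 520087094/5643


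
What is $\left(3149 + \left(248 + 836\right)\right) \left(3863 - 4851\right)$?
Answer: $-4182204$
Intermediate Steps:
$\left(3149 + \left(248 + 836\right)\right) \left(3863 - 4851\right) = \left(3149 + 1084\right) \left(-988\right) = 4233 \left(-988\right) = -4182204$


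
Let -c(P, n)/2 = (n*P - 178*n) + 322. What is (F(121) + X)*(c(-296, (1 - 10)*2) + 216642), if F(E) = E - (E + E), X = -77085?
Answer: -15358898404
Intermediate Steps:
c(P, n) = -644 + 356*n - 2*P*n (c(P, n) = -2*((n*P - 178*n) + 322) = -2*((P*n - 178*n) + 322) = -2*((-178*n + P*n) + 322) = -2*(322 - 178*n + P*n) = -644 + 356*n - 2*P*n)
F(E) = -E (F(E) = E - 2*E = -E)
(F(121) + X)*(c(-296, (1 - 10)*2) + 216642) = (-1*121 - 77085)*((-644 + 356*((1 - 10)*2) - 2*(-296)*(1 - 10)*2) + 216642) = (-121 - 77085)*((-644 + 356*(-9*2) - 2*(-296)*(-9*2)) + 216642) = -77206*((-644 + 356*(-18) - 2*(-296)*(-18)) + 216642) = -77206*((-644 - 6408 - 10656) + 216642) = -77206*(-17708 + 216642) = -77206*198934 = -15358898404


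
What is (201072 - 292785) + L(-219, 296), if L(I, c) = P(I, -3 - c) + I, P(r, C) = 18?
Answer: -91914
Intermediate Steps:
L(I, c) = 18 + I
(201072 - 292785) + L(-219, 296) = (201072 - 292785) + (18 - 219) = -91713 - 201 = -91914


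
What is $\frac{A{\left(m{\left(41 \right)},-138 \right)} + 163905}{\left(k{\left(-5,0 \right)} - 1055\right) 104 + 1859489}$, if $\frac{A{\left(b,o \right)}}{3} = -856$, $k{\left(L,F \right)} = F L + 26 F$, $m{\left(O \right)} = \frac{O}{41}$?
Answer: $\frac{161337}{1749769} \approx 0.092205$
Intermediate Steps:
$m{\left(O \right)} = \frac{O}{41}$ ($m{\left(O \right)} = O \frac{1}{41} = \frac{O}{41}$)
$k{\left(L,F \right)} = 26 F + F L$
$A{\left(b,o \right)} = -2568$ ($A{\left(b,o \right)} = 3 \left(-856\right) = -2568$)
$\frac{A{\left(m{\left(41 \right)},-138 \right)} + 163905}{\left(k{\left(-5,0 \right)} - 1055\right) 104 + 1859489} = \frac{-2568 + 163905}{\left(0 \left(26 - 5\right) - 1055\right) 104 + 1859489} = \frac{161337}{\left(0 \cdot 21 - 1055\right) 104 + 1859489} = \frac{161337}{\left(0 - 1055\right) 104 + 1859489} = \frac{161337}{\left(-1055\right) 104 + 1859489} = \frac{161337}{-109720 + 1859489} = \frac{161337}{1749769}$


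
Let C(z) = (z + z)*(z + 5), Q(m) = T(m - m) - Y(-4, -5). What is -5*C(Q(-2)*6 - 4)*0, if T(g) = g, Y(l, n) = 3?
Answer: 0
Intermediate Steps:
Q(m) = -3 (Q(m) = (m - m) - 1*3 = 0 - 3 = -3)
C(z) = 2*z*(5 + z) (C(z) = (2*z)*(5 + z) = 2*z*(5 + z))
-5*C(Q(-2)*6 - 4)*0 = -10*(-3*6 - 4)*(5 + (-3*6 - 4))*0 = -10*(-18 - 4)*(5 + (-18 - 4))*0 = -10*(-22)*(5 - 22)*0 = -10*(-22)*(-17)*0 = -5*748*0 = -3740*0 = 0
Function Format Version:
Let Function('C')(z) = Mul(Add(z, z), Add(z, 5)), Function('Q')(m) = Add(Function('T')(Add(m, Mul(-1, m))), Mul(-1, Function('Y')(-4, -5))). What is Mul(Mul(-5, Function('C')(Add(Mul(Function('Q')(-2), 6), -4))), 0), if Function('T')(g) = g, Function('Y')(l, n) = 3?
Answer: 0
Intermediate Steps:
Function('Q')(m) = -3 (Function('Q')(m) = Add(Add(m, Mul(-1, m)), Mul(-1, 3)) = Add(0, -3) = -3)
Function('C')(z) = Mul(2, z, Add(5, z)) (Function('C')(z) = Mul(Mul(2, z), Add(5, z)) = Mul(2, z, Add(5, z)))
Mul(Mul(-5, Function('C')(Add(Mul(Function('Q')(-2), 6), -4))), 0) = Mul(Mul(-5, Mul(2, Add(Mul(-3, 6), -4), Add(5, Add(Mul(-3, 6), -4)))), 0) = Mul(Mul(-5, Mul(2, Add(-18, -4), Add(5, Add(-18, -4)))), 0) = Mul(Mul(-5, Mul(2, -22, Add(5, -22))), 0) = Mul(Mul(-5, Mul(2, -22, -17)), 0) = Mul(Mul(-5, 748), 0) = Mul(-3740, 0) = 0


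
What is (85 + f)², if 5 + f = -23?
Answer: 3249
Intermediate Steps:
f = -28 (f = -5 - 23 = -28)
(85 + f)² = (85 - 28)² = 57² = 3249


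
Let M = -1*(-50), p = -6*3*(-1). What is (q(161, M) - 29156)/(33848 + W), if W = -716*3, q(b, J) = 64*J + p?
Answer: -12969/15850 ≈ -0.81823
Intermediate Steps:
p = 18 (p = -18*(-1) = 18)
M = 50
q(b, J) = 18 + 64*J (q(b, J) = 64*J + 18 = 18 + 64*J)
W = -2148
(q(161, M) - 29156)/(33848 + W) = ((18 + 64*50) - 29156)/(33848 - 2148) = ((18 + 3200) - 29156)/31700 = (3218 - 29156)*(1/31700) = -25938*1/31700 = -12969/15850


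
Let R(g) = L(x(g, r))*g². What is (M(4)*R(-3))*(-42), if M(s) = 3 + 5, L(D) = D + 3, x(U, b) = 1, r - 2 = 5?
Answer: -12096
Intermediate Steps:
r = 7 (r = 2 + 5 = 7)
L(D) = 3 + D
M(s) = 8
R(g) = 4*g² (R(g) = (3 + 1)*g² = 4*g²)
(M(4)*R(-3))*(-42) = (8*(4*(-3)²))*(-42) = (8*(4*9))*(-42) = (8*36)*(-42) = 288*(-42) = -12096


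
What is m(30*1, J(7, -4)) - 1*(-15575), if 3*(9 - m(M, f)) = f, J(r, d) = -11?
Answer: 46763/3 ≈ 15588.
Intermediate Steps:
m(M, f) = 9 - f/3
m(30*1, J(7, -4)) - 1*(-15575) = (9 - ⅓*(-11)) - 1*(-15575) = (9 + 11/3) + 15575 = 38/3 + 15575 = 46763/3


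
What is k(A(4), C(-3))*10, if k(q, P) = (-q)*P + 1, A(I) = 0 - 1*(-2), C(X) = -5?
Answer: 110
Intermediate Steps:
A(I) = 2 (A(I) = 0 + 2 = 2)
k(q, P) = 1 - P*q (k(q, P) = -P*q + 1 = 1 - P*q)
k(A(4), C(-3))*10 = (1 - 1*(-5)*2)*10 = (1 + 10)*10 = 11*10 = 110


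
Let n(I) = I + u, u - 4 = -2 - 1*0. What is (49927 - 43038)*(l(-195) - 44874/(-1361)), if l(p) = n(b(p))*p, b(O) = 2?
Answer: -7004087634/1361 ≈ -5.1463e+6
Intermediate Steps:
u = 2 (u = 4 + (-2 - 1*0) = 4 + (-2 + 0) = 4 - 2 = 2)
n(I) = 2 + I (n(I) = I + 2 = 2 + I)
l(p) = 4*p (l(p) = (2 + 2)*p = 4*p)
(49927 - 43038)*(l(-195) - 44874/(-1361)) = (49927 - 43038)*(4*(-195) - 44874/(-1361)) = 6889*(-780 - 44874*(-1/1361)) = 6889*(-780 + 44874/1361) = 6889*(-1016706/1361) = -7004087634/1361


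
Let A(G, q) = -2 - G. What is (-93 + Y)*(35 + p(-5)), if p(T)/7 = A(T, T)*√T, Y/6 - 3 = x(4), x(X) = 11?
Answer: -315 - 189*I*√5 ≈ -315.0 - 422.62*I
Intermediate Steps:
Y = 84 (Y = 18 + 6*11 = 18 + 66 = 84)
p(T) = 7*√T*(-2 - T) (p(T) = 7*((-2 - T)*√T) = 7*(√T*(-2 - T)) = 7*√T*(-2 - T))
(-93 + Y)*(35 + p(-5)) = (-93 + 84)*(35 + 7*√(-5)*(-2 - 1*(-5))) = -9*(35 + 7*(I*√5)*(-2 + 5)) = -9*(35 + 7*(I*√5)*3) = -9*(35 + 21*I*√5) = -315 - 189*I*√5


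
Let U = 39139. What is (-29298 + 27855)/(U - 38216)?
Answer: -111/71 ≈ -1.5634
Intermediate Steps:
(-29298 + 27855)/(U - 38216) = (-29298 + 27855)/(39139 - 38216) = -1443/923 = -1443*1/923 = -111/71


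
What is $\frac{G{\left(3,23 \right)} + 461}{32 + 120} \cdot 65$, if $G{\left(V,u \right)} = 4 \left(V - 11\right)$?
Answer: $\frac{27885}{152} \approx 183.45$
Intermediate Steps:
$G{\left(V,u \right)} = -44 + 4 V$ ($G{\left(V,u \right)} = 4 \left(-11 + V\right) = -44 + 4 V$)
$\frac{G{\left(3,23 \right)} + 461}{32 + 120} \cdot 65 = \frac{\left(-44 + 4 \cdot 3\right) + 461}{32 + 120} \cdot 65 = \frac{\left(-44 + 12\right) + 461}{152} \cdot 65 = \left(-32 + 461\right) \frac{1}{152} \cdot 65 = 429 \cdot \frac{1}{152} \cdot 65 = \frac{429}{152} \cdot 65 = \frac{27885}{152}$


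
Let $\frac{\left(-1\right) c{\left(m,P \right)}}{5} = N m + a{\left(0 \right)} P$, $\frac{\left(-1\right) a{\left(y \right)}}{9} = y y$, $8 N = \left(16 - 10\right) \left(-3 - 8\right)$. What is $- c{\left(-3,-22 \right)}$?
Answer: $\frac{495}{4} \approx 123.75$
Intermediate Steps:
$N = - \frac{33}{4}$ ($N = \frac{\left(16 - 10\right) \left(-3 - 8\right)}{8} = \frac{6 \left(-11\right)}{8} = \frac{1}{8} \left(-66\right) = - \frac{33}{4} \approx -8.25$)
$a{\left(y \right)} = - 9 y^{2}$ ($a{\left(y \right)} = - 9 y y = - 9 y^{2}$)
$c{\left(m,P \right)} = \frac{165 m}{4}$ ($c{\left(m,P \right)} = - 5 \left(- \frac{33 m}{4} + - 9 \cdot 0^{2} P\right) = - 5 \left(- \frac{33 m}{4} + \left(-9\right) 0 P\right) = - 5 \left(- \frac{33 m}{4} + 0 P\right) = - 5 \left(- \frac{33 m}{4} + 0\right) = - 5 \left(- \frac{33 m}{4}\right) = \frac{165 m}{4}$)
$- c{\left(-3,-22 \right)} = - \frac{165 \left(-3\right)}{4} = \left(-1\right) \left(- \frac{495}{4}\right) = \frac{495}{4}$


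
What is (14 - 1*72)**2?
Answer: 3364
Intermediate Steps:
(14 - 1*72)**2 = (14 - 72)**2 = (-58)**2 = 3364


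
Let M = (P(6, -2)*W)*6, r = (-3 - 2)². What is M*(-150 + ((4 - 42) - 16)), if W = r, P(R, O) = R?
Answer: -183600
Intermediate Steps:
r = 25 (r = (-5)² = 25)
W = 25
M = 900 (M = (6*25)*6 = 150*6 = 900)
M*(-150 + ((4 - 42) - 16)) = 900*(-150 + ((4 - 42) - 16)) = 900*(-150 + (-38 - 16)) = 900*(-150 - 54) = 900*(-204) = -183600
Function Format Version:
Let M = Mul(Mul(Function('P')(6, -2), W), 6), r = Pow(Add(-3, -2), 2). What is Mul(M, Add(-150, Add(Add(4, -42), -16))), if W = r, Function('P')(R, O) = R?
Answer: -183600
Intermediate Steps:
r = 25 (r = Pow(-5, 2) = 25)
W = 25
M = 900 (M = Mul(Mul(6, 25), 6) = Mul(150, 6) = 900)
Mul(M, Add(-150, Add(Add(4, -42), -16))) = Mul(900, Add(-150, Add(Add(4, -42), -16))) = Mul(900, Add(-150, Add(-38, -16))) = Mul(900, Add(-150, -54)) = Mul(900, -204) = -183600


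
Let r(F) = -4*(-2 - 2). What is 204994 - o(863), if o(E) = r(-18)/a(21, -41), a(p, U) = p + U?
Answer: 1024974/5 ≈ 2.0499e+5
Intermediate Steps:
r(F) = 16 (r(F) = -4*(-4) = 16)
a(p, U) = U + p
o(E) = -4/5 (o(E) = 16/(-41 + 21) = 16/(-20) = 16*(-1/20) = -4/5)
204994 - o(863) = 204994 - 1*(-4/5) = 204994 + 4/5 = 1024974/5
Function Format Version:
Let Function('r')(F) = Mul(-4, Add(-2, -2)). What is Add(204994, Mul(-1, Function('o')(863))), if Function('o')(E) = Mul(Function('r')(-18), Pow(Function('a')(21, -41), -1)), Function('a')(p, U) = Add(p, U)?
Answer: Rational(1024974, 5) ≈ 2.0499e+5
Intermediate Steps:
Function('r')(F) = 16 (Function('r')(F) = Mul(-4, -4) = 16)
Function('a')(p, U) = Add(U, p)
Function('o')(E) = Rational(-4, 5) (Function('o')(E) = Mul(16, Pow(Add(-41, 21), -1)) = Mul(16, Pow(-20, -1)) = Mul(16, Rational(-1, 20)) = Rational(-4, 5))
Add(204994, Mul(-1, Function('o')(863))) = Add(204994, Mul(-1, Rational(-4, 5))) = Add(204994, Rational(4, 5)) = Rational(1024974, 5)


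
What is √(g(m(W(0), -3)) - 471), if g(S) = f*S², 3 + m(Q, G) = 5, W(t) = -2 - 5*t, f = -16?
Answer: I*√535 ≈ 23.13*I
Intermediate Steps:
m(Q, G) = 2 (m(Q, G) = -3 + 5 = 2)
g(S) = -16*S²
√(g(m(W(0), -3)) - 471) = √(-16*2² - 471) = √(-16*4 - 471) = √(-64 - 471) = √(-535) = I*√535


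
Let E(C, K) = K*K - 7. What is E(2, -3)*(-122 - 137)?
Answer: -518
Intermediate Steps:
E(C, K) = -7 + K² (E(C, K) = K² - 7 = -7 + K²)
E(2, -3)*(-122 - 137) = (-7 + (-3)²)*(-122 - 137) = (-7 + 9)*(-259) = 2*(-259) = -518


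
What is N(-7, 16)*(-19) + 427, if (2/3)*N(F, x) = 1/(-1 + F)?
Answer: 6889/16 ≈ 430.56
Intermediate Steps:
N(F, x) = 3/(2*(-1 + F))
N(-7, 16)*(-19) + 427 = (3/(2*(-1 - 7)))*(-19) + 427 = ((3/2)/(-8))*(-19) + 427 = ((3/2)*(-1/8))*(-19) + 427 = -3/16*(-19) + 427 = 57/16 + 427 = 6889/16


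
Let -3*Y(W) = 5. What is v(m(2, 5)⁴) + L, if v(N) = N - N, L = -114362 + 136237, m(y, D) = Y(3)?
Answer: 21875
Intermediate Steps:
Y(W) = -5/3 (Y(W) = -⅓*5 = -5/3)
m(y, D) = -5/3
L = 21875
v(N) = 0
v(m(2, 5)⁴) + L = 0 + 21875 = 21875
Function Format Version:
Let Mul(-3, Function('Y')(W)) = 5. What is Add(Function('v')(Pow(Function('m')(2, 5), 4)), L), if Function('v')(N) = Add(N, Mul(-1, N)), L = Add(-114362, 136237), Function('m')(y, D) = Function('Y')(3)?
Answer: 21875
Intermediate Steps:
Function('Y')(W) = Rational(-5, 3) (Function('Y')(W) = Mul(Rational(-1, 3), 5) = Rational(-5, 3))
Function('m')(y, D) = Rational(-5, 3)
L = 21875
Function('v')(N) = 0
Add(Function('v')(Pow(Function('m')(2, 5), 4)), L) = Add(0, 21875) = 21875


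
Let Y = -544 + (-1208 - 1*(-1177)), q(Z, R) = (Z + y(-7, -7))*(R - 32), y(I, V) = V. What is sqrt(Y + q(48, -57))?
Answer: 8*I*sqrt(66) ≈ 64.992*I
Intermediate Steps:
q(Z, R) = (-32 + R)*(-7 + Z) (q(Z, R) = (Z - 7)*(R - 32) = (-7 + Z)*(-32 + R) = (-32 + R)*(-7 + Z))
Y = -575 (Y = -544 + (-1208 + 1177) = -544 - 31 = -575)
sqrt(Y + q(48, -57)) = sqrt(-575 + (224 - 32*48 - 7*(-57) - 57*48)) = sqrt(-575 + (224 - 1536 + 399 - 2736)) = sqrt(-575 - 3649) = sqrt(-4224) = 8*I*sqrt(66)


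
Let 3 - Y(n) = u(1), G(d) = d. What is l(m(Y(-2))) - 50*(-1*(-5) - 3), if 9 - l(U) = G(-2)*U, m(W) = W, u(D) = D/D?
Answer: -87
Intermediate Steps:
u(D) = 1
Y(n) = 2 (Y(n) = 3 - 1*1 = 3 - 1 = 2)
l(U) = 9 + 2*U (l(U) = 9 - (-2)*U = 9 + 2*U)
l(m(Y(-2))) - 50*(-1*(-5) - 3) = (9 + 2*2) - 50*(-1*(-5) - 3) = (9 + 4) - 50*(5 - 3) = 13 - 50*2 = 13 - 100 = -87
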